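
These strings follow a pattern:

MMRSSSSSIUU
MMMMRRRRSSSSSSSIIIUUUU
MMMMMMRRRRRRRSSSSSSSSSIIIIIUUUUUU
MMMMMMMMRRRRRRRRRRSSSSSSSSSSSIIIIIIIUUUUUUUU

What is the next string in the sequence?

The n-th term is 2n M's then 3n-2 R's then 2n+3 S's then 2n-1 I's then 2n U's (n = 1, 2, …).
At n = 5 the blocks have lengths 10, 13, 13, 9, 10.

MMMMMMMMMMRRRRRRRRRRRRRSSSSSSSSSSSSSIIIIIIIIIUUUUUUUUUU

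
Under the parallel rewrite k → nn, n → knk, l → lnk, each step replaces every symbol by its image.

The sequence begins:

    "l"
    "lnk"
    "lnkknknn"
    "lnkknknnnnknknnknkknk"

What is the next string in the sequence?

φ(lnkknknnnnknknnknkknk) expands symbol-by-symbol to lnk knk nn nn knk nn knk knk knk knk nn knk nn knk knk nn knk nn nn knk nn; joining the 21 pieces gives the next term.

lnkknknnnnknknnknkknkknkknknnknknnknkknknnknknnnnknknn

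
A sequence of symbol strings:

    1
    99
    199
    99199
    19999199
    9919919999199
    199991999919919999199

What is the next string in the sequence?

9919919999199199991999919919999199

Each term (from the third on) is the two preceding terms concatenated in order: term 3 = 1·99 = 199.
The next term joins 9919919999199 and 199991999919919999199.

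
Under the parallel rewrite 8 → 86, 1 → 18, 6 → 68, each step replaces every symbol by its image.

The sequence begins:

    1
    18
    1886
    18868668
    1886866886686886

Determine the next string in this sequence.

Replace each of the 16 characters of 1886866886686886 in place — 18 86 86 68 86 68 68 86 86 68 68 86 68 86 86 68 — and concatenate.

18868668866868868668688668868668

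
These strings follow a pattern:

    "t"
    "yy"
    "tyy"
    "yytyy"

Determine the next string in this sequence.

tyyyytyy

This is a Fibonacci-style word recurrence s(k) = s(k−2)·s(k−1): e.g. t·yy = tyy.
Continuing: tyy · yytyy gives term 5.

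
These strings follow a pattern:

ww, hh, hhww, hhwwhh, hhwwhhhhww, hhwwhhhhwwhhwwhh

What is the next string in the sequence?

From term 3 onward, concatenate the last term with the second-to-last: hh·ww = hhww, hhww·hh = hhwwhh, …
The next term joins hhwwhhhhwwhhwwhh and hhwwhhhhww.

hhwwhhhhwwhhwwhhhhwwhhhhww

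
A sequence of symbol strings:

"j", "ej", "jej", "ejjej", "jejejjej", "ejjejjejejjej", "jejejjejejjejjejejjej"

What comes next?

This is a Fibonacci-style word recurrence s(k) = s(k−2)·s(k−1): e.g. j·ej = jej.
The next term joins ejjejjejejjej and jejejjejejjejjejejjej.

ejjejjejejjejjejejjejejjejjejejjej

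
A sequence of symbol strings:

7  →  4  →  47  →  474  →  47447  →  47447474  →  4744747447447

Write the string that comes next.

474474744744747447474

This is a Fibonacci-style word recurrence s(k) = s(k−1)·s(k−2): e.g. 4·7 = 47.
Continuing: 4744747447447 · 47447474 gives term 8.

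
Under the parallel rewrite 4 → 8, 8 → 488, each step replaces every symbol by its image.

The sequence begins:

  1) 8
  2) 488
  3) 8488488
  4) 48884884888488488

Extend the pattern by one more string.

Replace each of the 17 characters of 48884884888488488 in place — 8 488 488 488 8 488 488 8 488 488 488 8 488 488 8 488 488 — and concatenate.

84884884888488488848848848884884888488488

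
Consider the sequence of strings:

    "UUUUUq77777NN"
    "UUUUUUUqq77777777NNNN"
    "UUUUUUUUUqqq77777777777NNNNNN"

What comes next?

Each string has the form U^{2n+3} q^{n} 7^{3n+2} N^{2n} (n = 1, 2, …).
For the next term, n = 4, so the run lengths are 11, 4, 14, 8.

UUUUUUUUUUUqqqq77777777777777NNNNNNNN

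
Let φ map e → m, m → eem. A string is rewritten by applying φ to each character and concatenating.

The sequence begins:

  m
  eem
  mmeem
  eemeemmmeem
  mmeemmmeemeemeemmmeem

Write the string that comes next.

eemeemmmeemeemeemmmeemmmeemmmeemeemeemmmeem

φ(mmeemmmeemeemeemmmeem) expands symbol-by-symbol to eem eem m m eem eem eem m m eem m m eem m m eem eem eem m m eem; joining the 21 pieces gives the next term.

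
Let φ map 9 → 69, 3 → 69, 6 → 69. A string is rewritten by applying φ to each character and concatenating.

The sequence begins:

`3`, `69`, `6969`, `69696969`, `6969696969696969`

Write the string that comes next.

Rewriting the 16 symbols of 6969696969696969 one by one yields 69 69 69 69 69 69 69 69 69 69 69 69 69 69 69 69; concatenated:

69696969696969696969696969696969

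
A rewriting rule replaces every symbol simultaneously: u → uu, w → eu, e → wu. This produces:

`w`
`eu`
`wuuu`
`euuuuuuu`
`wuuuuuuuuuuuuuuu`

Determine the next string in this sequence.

Rewriting the 16 symbols of wuuuuuuuuuuuuuuu one by one yields eu uu uu uu uu uu uu uu uu uu uu uu uu uu uu uu; concatenated:

euuuuuuuuuuuuuuuuuuuuuuuuuuuuuuu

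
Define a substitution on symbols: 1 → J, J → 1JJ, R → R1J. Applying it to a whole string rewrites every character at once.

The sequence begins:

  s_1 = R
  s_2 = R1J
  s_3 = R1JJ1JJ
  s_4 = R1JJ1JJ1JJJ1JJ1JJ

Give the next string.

Replace each of the 17 characters of R1JJ1JJ1JJJ1JJ1JJ in place — R1J J 1JJ 1JJ J 1JJ 1JJ J 1JJ 1JJ 1JJ J 1JJ 1JJ J 1JJ 1JJ — and concatenate.

R1JJ1JJ1JJJ1JJ1JJJ1JJ1JJ1JJJ1JJ1JJJ1JJ1JJ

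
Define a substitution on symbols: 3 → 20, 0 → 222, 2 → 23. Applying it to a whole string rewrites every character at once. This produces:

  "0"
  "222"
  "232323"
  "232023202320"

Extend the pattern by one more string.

232023222232023222232023222

Expanding 232023202320: 2→23, 3→20, 2→23, 0→222, 2→23, 3→20, 2→23, 0→222, 2→23, 3→20, 2→23, 0→222. Concatenated: 23 20 23 222 23 20 23 222 23 20 23 222.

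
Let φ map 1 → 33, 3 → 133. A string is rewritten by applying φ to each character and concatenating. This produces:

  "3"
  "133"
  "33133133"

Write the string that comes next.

1331333313313333133133

Rewriting each symbol of 33133133: 3→133, 3→133, 1→33, 3→133, 3→133, 1→33, 3→133, 3→133, which concatenates to 133 133 33 133 133 33 133 133.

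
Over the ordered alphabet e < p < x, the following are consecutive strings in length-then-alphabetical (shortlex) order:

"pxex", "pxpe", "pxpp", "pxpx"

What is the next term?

Treat pxpx as a base-3 numeral over the given alphabet and add one, carrying through any trailing x's.

pxxe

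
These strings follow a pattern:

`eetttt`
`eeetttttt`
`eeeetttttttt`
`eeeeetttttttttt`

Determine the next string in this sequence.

The n-th term is n e's then 2n t's, where the shown terms are n = 2, 3, 4, 5.
At n = 6 the blocks have lengths 6, 12.

eeeeeetttttttttttt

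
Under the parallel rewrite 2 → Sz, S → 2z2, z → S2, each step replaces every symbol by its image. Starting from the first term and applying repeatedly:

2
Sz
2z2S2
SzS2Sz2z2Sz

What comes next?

Apply φ to SzS2Sz2z2Sz symbol by symbol: S→2z2, z→S2, S→2z2, 2→Sz, S→2z2, z→S2, 2→Sz, z→S2, 2→Sz, S→2z2, z→S2; joined: 2z2 S2 2z2 Sz 2z2 S2 Sz S2 Sz 2z2 S2.

2z2S22z2Sz2z2S2SzS2Sz2z2S2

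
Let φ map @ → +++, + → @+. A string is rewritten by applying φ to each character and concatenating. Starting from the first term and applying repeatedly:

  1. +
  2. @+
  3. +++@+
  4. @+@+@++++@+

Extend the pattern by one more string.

+++@++++@++++@+@+@+@++++@+

Rewriting each symbol of @+@+@++++@+: @→+++, +→@+, @→+++, +→@+, @→+++, +→@+, +→@+, +→@+, +→@+, @→+++, +→@+, which concatenates to +++ @+ +++ @+ +++ @+ @+ @+ @+ +++ @+.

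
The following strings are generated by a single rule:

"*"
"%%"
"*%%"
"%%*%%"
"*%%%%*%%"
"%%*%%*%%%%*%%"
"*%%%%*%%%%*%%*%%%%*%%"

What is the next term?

Each term (from the third on) is the two preceding terms concatenated in order: term 3 = *·%% = *%%.
The next term joins %%*%%*%%%%*%% and *%%%%*%%%%*%%*%%%%*%%.

%%*%%*%%%%*%%*%%%%*%%%%*%%*%%%%*%%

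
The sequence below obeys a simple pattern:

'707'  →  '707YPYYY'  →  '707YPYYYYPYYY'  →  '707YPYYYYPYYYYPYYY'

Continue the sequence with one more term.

The strings grow by a fixed suffix YPYYY each time.
One more step from 707YPYYYYPYYYYPYYY gives the answer.

707YPYYYYPYYYYPYYYYPYYY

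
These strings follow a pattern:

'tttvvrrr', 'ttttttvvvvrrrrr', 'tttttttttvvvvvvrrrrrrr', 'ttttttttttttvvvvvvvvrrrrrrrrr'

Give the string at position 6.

ttttttttttttttttttvvvvvvvvvvvvrrrrrrrrrrrrr

Term n consists of 3n t's, followed by 2n v's, followed by 2n+1 r's (n = 1, 2, …).
Setting n = 6 gives 18, 12, 13 characters in each block.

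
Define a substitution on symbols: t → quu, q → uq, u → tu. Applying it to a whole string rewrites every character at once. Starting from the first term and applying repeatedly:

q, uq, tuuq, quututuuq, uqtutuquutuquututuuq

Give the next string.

Rewriting the 20 symbols of uqtutuquutuquututuuq one by one yields tu uq quu tu quu tu uq tu tu quu tu uq tu tu quu tu quu tu tu uq; concatenated:

tuuqquutuquutuuqtutuquutuuqtutuquutuquututuuq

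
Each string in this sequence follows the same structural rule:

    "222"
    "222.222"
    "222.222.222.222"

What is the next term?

222.222.222.222.222.222.222.222

Each string is two copies of the previous one joined by '.'.
So the next term is two copies of 222.222.222.222 with '.' between the halves.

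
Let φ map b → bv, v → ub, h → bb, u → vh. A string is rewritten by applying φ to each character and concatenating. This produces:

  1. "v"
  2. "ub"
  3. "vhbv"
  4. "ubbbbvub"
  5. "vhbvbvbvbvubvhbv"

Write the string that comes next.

ubbbbvubbvubbvubbvubvhbvubbbbvub

Applying the rule to each of the 16 symbols of vhbvbvbvbvubvhbv gives the pieces ub bb bv ub bv ub bv ub bv ub vh bv ub bb bv ub, which concatenate to the answer.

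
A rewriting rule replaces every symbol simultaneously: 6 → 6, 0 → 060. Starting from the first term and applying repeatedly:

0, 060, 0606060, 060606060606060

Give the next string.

Replace each of the 15 characters of 060606060606060 in place — 060 6 060 6 060 6 060 6 060 6 060 6 060 6 060 — and concatenate.

0606060606060606060606060606060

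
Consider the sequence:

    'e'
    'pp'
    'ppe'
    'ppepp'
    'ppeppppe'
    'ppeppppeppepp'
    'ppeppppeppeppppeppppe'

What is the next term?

ppeppppeppeppppeppppeppeppppeppepp

From term 3 onward, concatenate the last term with the second-to-last: pp·e = ppe, ppe·pp = ppepp, …
Continuing: ppeppppeppeppppeppppe · ppeppppeppepp gives term 8.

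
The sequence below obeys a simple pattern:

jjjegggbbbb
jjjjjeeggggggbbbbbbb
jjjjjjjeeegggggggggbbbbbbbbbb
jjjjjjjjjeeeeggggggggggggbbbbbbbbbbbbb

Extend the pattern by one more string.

jjjjjjjjjjjeeeeegggggggggggggggbbbbbbbbbbbbbbbb

Reading off run lengths: j runs 3, 5, 7, 9; e runs 1, 2, 3, 4; g runs 3, 6, 9, 12; b runs 4, 7, 10, 13 — each is linear in n (n = 1, 2, …).
Setting n = 5 gives 11, 5, 15, 16 characters in each block.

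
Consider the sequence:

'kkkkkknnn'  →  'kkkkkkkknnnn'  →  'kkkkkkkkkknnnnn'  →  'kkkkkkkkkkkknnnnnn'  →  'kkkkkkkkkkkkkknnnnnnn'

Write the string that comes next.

kkkkkkkkkkkkkkkknnnnnnnn

Reading off run lengths: k runs 6, 8, 10, 12, 14; n runs 3, 4, 5, 6, 7 — each is linear in n, where the shown terms are n = 2, 3, 4, 5, 6.
At n = 7 the blocks have lengths 16, 8.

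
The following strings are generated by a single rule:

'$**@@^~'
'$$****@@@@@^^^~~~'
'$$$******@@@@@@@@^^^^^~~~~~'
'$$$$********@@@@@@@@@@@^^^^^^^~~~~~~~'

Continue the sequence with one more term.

Reading off run lengths: $ runs 1, 2, 3, 4; * runs 2, 4, 6, 8; @ runs 2, 5, 8, 11; ^ runs 1, 3, 5, 7; ~ runs 1, 3, 5, 7 — each is linear in n (n = 1, 2, …).
Setting n = 5 gives 5, 10, 14, 9, 9 characters in each block.

$$$$$**********@@@@@@@@@@@@@@^^^^^^^^^~~~~~~~~~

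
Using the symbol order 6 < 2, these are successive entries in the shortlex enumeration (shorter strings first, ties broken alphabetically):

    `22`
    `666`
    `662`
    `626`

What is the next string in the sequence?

622

The successor of 626 increments the rightmost position that isn't already 2 and resets every position after it to 6.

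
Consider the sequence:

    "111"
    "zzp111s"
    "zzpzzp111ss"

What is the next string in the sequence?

Every step adds zzp to the front and s to the end of the previous string.
Applying this once more to zzpzzp111ss:

zzpzzpzzp111sss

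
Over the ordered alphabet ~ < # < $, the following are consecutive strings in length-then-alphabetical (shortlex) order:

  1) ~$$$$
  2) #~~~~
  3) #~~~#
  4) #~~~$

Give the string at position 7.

Advancing 3 positions from #~~~$ through #~~~$ → #~~#~ → #~~## reaches term 7.

#~~#$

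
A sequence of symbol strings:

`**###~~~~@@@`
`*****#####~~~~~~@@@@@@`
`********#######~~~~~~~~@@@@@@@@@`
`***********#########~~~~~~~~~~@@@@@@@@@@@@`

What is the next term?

**************###########~~~~~~~~~~~~@@@@@@@@@@@@@@@

Term n consists of 3n-1 *'s, followed by 2n+1 #'s, followed by 2n+2 ~'s, followed by 3n @'s (n = 1, 2, …).
For the next term, n = 5, so the run lengths are 14, 11, 12, 15.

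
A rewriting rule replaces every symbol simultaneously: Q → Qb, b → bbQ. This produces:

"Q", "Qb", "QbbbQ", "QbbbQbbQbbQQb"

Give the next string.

Applying the rule to each of the 13 symbols of QbbbQbbQbbQQb gives the pieces Qb bbQ bbQ bbQ Qb bbQ bbQ Qb bbQ bbQ Qb Qb bbQ, which concatenate to the answer.

QbbbQbbQbbQQbbbQbbQQbbbQbbQQbQbbbQ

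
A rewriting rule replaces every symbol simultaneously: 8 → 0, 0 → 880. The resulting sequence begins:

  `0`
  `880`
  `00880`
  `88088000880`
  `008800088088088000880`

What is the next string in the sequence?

Replace each of the 21 characters of 008800088088088000880 in place — 880 880 0 0 880 880 880 0 0 880 0 0 880 0 0 880 880 880 0 0 880 — and concatenate.

8808800088088088000880008800088088088000880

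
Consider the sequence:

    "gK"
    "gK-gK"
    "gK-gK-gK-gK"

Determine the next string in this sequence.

s(k+1) = s(k)·-·s(k) — each term doubles the last with '-' between the halves.
One more doubling of gK-gK-gK-gK gives the answer.

gK-gK-gK-gK-gK-gK-gK-gK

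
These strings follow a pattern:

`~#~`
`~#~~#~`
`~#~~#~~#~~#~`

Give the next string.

Every step duplicates the string.
Doubling ~#~~#~~#~~#~:

~#~~#~~#~~#~~#~~#~~#~~#~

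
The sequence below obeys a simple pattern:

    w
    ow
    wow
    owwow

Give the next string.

wowowwow

Each term (from the third on) is the two preceding terms concatenated in order: term 3 = w·ow = wow.
Continuing: wow · owwow gives term 5.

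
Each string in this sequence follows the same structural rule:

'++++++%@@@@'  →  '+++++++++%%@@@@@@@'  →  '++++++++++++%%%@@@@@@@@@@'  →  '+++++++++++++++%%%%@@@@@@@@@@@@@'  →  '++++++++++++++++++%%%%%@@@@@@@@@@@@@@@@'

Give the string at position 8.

+++++++++++++++++++++++++++%%%%%%%%@@@@@@@@@@@@@@@@@@@@@@@@@

Reading off run lengths: + runs 6, 9, 12, 15, 18; % runs 1, 2, 3, 4, 5; @ runs 4, 7, 10, 13, 16 — each is linear in n (n = 1, 2, …).
Setting n = 8 gives 27, 8, 25 characters in each block.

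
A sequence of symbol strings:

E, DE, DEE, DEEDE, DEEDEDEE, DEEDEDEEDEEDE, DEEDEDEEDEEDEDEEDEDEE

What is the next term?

This is a Fibonacci-style word recurrence s(k) = s(k−1)·s(k−2): e.g. DE·E = DEE.
Continuing: DEEDEDEEDEEDEDEEDEDEE · DEEDEDEEDEEDE gives term 8.

DEEDEDEEDEEDEDEEDEDEEDEEDEDEEDEEDE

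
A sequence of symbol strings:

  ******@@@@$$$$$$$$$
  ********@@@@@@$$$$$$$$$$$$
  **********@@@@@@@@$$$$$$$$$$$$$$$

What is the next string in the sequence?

************@@@@@@@@@@$$$$$$$$$$$$$$$$$$

Each string has the form *^{2n} @^{2n-2} $^{3n}, where the shown terms are n = 3, 4, 5.
For the next term, n = 6, so the run lengths are 12, 10, 18.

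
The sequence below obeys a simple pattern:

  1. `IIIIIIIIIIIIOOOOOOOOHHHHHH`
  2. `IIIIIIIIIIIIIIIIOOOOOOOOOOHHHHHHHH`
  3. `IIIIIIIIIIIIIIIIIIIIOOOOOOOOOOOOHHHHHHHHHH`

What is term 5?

IIIIIIIIIIIIIIIIIIIIIIIIIIIIOOOOOOOOOOOOOOOOHHHHHHHHHHHHHH

The n-th term is 4n I's then 2n+2 O's then 2n H's, where the shown terms are n = 3, 4, 5.
Setting n = 7 gives 28, 16, 14 characters in each block.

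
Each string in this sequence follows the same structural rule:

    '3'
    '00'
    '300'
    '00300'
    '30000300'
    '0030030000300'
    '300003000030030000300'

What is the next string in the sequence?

Each term (from the third on) is the two preceding terms concatenated in order: term 3 = 3·00 = 300.
So term 8 is 0030030000300·300003000030030000300.

0030030000300300003000030030000300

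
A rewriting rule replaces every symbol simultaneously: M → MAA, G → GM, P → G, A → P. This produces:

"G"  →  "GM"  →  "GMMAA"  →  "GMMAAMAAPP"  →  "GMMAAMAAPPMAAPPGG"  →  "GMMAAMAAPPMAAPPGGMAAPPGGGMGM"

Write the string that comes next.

GMMAAMAAPPMAAPPGGMAAPPGGGMGMMAAPPGGGMGMGMMAAGMMAA

Replace each of the 28 characters of GMMAAMAAPPMAAPPGGMAAPPGGGMGM in place — GM MAA MAA P P MAA P P G G MAA P P G G GM GM MAA P P G G GM GM GM MAA GM MAA — and concatenate.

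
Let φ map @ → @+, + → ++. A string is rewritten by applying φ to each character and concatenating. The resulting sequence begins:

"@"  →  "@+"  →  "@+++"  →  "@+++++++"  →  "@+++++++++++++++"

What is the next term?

@+++++++++++++++++++++++++++++++

Replace each of the 16 characters of @+++++++++++++++ in place — @+ ++ ++ ++ ++ ++ ++ ++ ++ ++ ++ ++ ++ ++ ++ ++ — and concatenate.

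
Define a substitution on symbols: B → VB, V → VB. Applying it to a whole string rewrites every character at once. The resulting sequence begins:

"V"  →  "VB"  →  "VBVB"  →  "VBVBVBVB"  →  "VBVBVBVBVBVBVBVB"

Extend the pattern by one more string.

VBVBVBVBVBVBVBVBVBVBVBVBVBVBVBVB

φ(VBVBVBVBVBVBVBVB) expands symbol-by-symbol to VB VB VB VB VB VB VB VB VB VB VB VB VB VB VB VB; joining the 16 pieces gives the next term.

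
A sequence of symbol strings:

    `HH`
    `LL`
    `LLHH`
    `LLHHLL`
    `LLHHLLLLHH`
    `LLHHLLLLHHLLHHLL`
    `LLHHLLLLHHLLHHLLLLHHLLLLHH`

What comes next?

Each term (from the third on) is the previous term followed by the one before it: term 3 = LL·HH = LLHH.
The next term joins LLHHLLLLHHLLHHLLLLHHLLLLHH and LLHHLLLLHHLLHHLL.

LLHHLLLLHHLLHHLLLLHHLLLLHHLLHHLLLLHHLLHHLL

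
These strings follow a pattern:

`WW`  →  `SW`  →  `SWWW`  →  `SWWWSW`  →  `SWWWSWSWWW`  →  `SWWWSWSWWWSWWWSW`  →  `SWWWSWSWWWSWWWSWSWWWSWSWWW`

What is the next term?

From term 3 onward, concatenate the last term with the second-to-last: SW·WW = SWWW, SWWW·SW = SWWWSW, …
So term 8 is SWWWSWSWWWSWWWSWSWWWSWSWWW·SWWWSWSWWWSWWWSW.

SWWWSWSWWWSWWWSWSWWWSWSWWWSWWWSWSWWWSWWWSW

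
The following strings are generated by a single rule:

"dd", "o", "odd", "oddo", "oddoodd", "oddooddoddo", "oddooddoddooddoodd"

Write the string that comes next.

oddooddoddooddooddoddooddoddo

This is a Fibonacci-style word recurrence s(k) = s(k−1)·s(k−2): e.g. o·dd = odd.
Continuing: oddooddoddooddoodd · oddooddoddo gives term 8.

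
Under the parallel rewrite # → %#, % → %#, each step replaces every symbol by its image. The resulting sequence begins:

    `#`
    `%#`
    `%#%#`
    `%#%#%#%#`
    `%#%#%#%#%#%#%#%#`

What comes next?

Replace each of the 16 characters of %#%#%#%#%#%#%#%# in place — %# %# %# %# %# %# %# %# %# %# %# %# %# %# %# %# — and concatenate.

%#%#%#%#%#%#%#%#%#%#%#%#%#%#%#%#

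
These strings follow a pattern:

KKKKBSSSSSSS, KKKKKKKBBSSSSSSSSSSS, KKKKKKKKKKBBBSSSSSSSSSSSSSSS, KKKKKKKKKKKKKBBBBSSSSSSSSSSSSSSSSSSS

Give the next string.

Each string has the form K^{3n+1} B^{n} S^{4n+3} (n = 1, 2, …).
For the next term, n = 5, so the run lengths are 16, 5, 23.

KKKKKKKKKKKKKKKKBBBBBSSSSSSSSSSSSSSSSSSSSSSS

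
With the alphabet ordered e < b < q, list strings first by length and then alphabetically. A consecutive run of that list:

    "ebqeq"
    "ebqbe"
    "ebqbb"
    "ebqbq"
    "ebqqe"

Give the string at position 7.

Stepping forward 2 times from ebqqe: ebqqe → ebqqb, then the target.

ebqqq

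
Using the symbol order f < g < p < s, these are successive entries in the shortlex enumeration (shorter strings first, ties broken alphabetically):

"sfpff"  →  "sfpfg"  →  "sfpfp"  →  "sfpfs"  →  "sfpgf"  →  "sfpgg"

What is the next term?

The successor of sfpgg increments the rightmost position that isn't already s and resets every position after it to f.

sfpgp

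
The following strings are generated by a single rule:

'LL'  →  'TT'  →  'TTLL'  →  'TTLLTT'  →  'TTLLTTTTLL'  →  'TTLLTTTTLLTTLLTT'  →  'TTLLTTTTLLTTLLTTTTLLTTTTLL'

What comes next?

Each term (from the third on) is the previous term followed by the one before it: term 3 = TT·LL = TTLL.
Continuing: TTLLTTTTLLTTLLTTTTLLTTTTLL · TTLLTTTTLLTTLLTT gives term 8.

TTLLTTTTLLTTLLTTTTLLTTTTLLTTLLTTTTLLTTLLTT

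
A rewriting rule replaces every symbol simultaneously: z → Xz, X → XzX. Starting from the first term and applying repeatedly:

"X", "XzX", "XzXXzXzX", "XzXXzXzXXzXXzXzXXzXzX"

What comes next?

XzXXzXzXXzXXzXzXXzXzXXzXXzXzXXzXXzXzXXzXzXXzXXzXzXXzXzX

Replace each of the 21 characters of XzXXzXzXXzXXzXzXXzXzX in place — XzX Xz XzX XzX Xz XzX Xz XzX XzX Xz XzX XzX Xz XzX Xz XzX XzX Xz XzX Xz XzX — and concatenate.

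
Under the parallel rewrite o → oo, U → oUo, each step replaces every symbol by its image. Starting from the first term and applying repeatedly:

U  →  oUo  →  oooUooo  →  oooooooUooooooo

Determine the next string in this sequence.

oooooooooooooooUooooooooooooooo

Applying the rule to each of the 15 symbols of oooooooUooooooo gives the pieces oo oo oo oo oo oo oo oUo oo oo oo oo oo oo oo, which concatenate to the answer.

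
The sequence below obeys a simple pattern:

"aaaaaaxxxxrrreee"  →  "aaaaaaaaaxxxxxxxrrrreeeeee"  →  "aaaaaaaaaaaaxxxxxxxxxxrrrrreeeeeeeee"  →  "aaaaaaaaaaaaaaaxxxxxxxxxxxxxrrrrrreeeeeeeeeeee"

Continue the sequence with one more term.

aaaaaaaaaaaaaaaaaaxxxxxxxxxxxxxxxxrrrrrrreeeeeeeeeeeeeee

The n-th term is 3n+3 a's then 3n+1 x's then n+2 r's then 3n e's (n = 1, 2, …).
At n = 5 the blocks have lengths 18, 16, 7, 15.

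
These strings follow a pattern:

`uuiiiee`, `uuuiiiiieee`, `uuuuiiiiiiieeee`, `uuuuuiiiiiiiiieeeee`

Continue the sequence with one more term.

Each string has the form u^{n+1} i^{2n+1} e^{n+1} (n = 1, 2, …).
For the next term, n = 5, so the run lengths are 6, 11, 6.

uuuuuuiiiiiiiiiiieeeeee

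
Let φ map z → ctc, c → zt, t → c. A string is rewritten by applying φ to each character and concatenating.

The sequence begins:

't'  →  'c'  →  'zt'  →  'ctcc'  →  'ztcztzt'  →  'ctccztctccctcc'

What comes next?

Applying the rule to each of the 14 symbols of ctccztctccctcc gives the pieces zt c zt zt ctc c zt c zt zt zt c zt zt, which concatenate to the answer.

ztcztztctccztcztztztcztzt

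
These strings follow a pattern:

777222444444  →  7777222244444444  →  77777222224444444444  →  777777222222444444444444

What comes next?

Reading off run lengths: 7 runs 3, 4, 5, 6; 2 runs 3, 4, 5, 6; 4 runs 6, 8, 10, 12 — each is linear in n, where the shown terms are n = 3, 4, 5, 6.
Setting n = 7 gives 7, 7, 14 characters in each block.

7777777222222244444444444444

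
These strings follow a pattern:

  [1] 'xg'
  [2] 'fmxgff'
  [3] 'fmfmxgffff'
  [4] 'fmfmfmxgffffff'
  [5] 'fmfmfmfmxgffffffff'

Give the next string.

fmfmfmfmfmxgffffffffff

Each term wraps the previous one in fm on the left and ff on the right.
So the next term is fm·fmfmfmfmxgffffffff·ff.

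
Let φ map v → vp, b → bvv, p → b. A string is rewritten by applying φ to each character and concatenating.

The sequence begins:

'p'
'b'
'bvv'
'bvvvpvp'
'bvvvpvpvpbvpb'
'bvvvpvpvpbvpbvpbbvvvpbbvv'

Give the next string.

Applying the rule to each of the 25 symbols of bvvvpvpvpbvpbvpbbvvvpbbvv gives the pieces bvv vp vp vp b vp b vp b bvv vp b bvv vp b bvv bvv vp vp vp b bvv bvv vp vp, which concatenate to the answer.

bvvvpvpvpbvpbvpbbvvvpbbvvvpbbvvbvvvpvpvpbbvvbvvvpvp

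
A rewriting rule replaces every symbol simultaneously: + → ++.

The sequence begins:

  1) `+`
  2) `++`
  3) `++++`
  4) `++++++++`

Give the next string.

++++++++++++++++

Apply φ to ++++++++ symbol by symbol: +→++, +→++, +→++, +→++, +→++, +→++, +→++, +→++; joined: ++ ++ ++ ++ ++ ++ ++ ++.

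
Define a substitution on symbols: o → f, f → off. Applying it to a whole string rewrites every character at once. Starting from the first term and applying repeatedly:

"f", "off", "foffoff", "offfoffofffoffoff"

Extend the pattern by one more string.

Replace each of the 17 characters of offfoffofffoffoff in place — f off off off f off off f off off off f off off f off off — and concatenate.

foffoffofffoffofffoffoffofffoffofffoffoff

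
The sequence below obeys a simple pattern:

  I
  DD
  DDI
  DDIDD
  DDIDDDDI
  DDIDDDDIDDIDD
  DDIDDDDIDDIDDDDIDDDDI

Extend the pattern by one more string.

This is a Fibonacci-style word recurrence s(k) = s(k−1)·s(k−2): e.g. DD·I = DDI.
The next term joins DDIDDDDIDDIDDDDIDDDDI and DDIDDDDIDDIDD.

DDIDDDDIDDIDDDDIDDDDIDDIDDDDIDDIDD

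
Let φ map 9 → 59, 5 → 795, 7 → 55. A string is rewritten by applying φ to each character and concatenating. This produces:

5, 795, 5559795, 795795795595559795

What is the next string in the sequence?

55597955559795555979579559795795795595559795

φ(795795795595559795) expands symbol-by-symbol to 55 59 795 55 59 795 55 59 795 795 59 795 795 795 59 55 59 795; joining the 18 pieces gives the next term.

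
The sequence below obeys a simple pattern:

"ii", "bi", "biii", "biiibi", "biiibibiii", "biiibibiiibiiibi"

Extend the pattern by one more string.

biiibibiiibiiibibiiibibiii

From term 3 onward, concatenate the last term with the second-to-last: bi·ii = biii, biii·bi = biiibi, …
The next term joins biiibibiiibiiibi and biiibibiii.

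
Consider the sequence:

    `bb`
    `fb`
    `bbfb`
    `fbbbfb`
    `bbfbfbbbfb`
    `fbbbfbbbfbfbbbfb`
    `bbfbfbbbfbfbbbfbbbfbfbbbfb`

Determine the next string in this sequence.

From term 3 onward, concatenate the second-to-last term with the last: bb·fb = bbfb, fb·bbfb = fbbbfb, …
The next term joins fbbbfbbbfbfbbbfb and bbfbfbbbfbfbbbfbbbfbfbbbfb.

fbbbfbbbfbfbbbfbbbfbfbbbfbfbbbfbbbfbfbbbfb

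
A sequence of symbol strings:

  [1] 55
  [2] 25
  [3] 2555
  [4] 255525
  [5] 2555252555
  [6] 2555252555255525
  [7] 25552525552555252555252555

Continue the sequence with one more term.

This is a Fibonacci-style word recurrence s(k) = s(k−1)·s(k−2): e.g. 25·55 = 2555.
So term 8 is 25552525552555252555252555·2555252555255525.

255525255525552525552525552555252555255525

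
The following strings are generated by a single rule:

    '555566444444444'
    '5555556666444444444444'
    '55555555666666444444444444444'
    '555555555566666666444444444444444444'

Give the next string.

Reading off run lengths: 5 runs 4, 6, 8, 10; 6 runs 2, 4, 6, 8; 4 runs 9, 12, 15, 18 — each is linear in n, where the shown terms are n = 2, 3, 4, 5.
For the next term, n = 6, so the run lengths are 12, 10, 21.

5555555555556666666666444444444444444444444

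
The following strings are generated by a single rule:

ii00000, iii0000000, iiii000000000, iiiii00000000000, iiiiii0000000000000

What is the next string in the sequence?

Term n consists of n i's, followed by 2n+1 0's, where the shown terms are n = 2, 3, 4, 5, 6.
Setting n = 7 gives 7, 15 characters in each block.

iiiiiii000000000000000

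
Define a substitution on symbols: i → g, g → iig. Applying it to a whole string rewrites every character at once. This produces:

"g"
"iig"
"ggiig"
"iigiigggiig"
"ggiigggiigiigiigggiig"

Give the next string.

Replace each of the 21 characters of ggiigggiigiigiigggiig in place — iig iig g g iig iig iig g g iig g g iig g g iig iig iig g g iig — and concatenate.

iigiigggiigiigiigggiigggiigggiigiigiigggiig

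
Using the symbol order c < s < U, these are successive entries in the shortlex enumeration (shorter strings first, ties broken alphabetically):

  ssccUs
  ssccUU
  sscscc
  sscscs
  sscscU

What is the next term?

The successor of sscscU increments the rightmost position that isn't already U and resets every position after it to c.

sscssc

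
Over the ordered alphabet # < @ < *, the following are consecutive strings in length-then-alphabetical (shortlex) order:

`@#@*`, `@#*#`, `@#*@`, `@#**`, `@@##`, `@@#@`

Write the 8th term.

Continuing the enumeration 2 steps past @@#@: @@#@ → @@#* → (answer).

@@@#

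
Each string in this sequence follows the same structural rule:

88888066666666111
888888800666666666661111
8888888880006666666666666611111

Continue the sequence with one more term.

88888888888000066666666666666666111111

Term n consists of 2n+1 8's, followed by n-1 0's, followed by 3n+2 6's, followed by n+1 1's, where the shown terms are n = 2, 3, 4.
For the next term, n = 5, so the run lengths are 11, 4, 17, 6.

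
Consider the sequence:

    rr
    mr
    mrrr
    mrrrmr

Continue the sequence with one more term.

From term 3 onward, concatenate the last term with the second-to-last: mr·rr = mrrr, mrrr·mr = mrrrmr, …
So term 5 is mrrrmr·mrrr.

mrrrmrmrrr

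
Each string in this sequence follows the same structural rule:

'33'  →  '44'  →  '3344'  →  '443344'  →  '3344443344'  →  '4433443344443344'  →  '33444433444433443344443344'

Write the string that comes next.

443344334444334433444433444433443344443344

This is a Fibonacci-style word recurrence s(k) = s(k−2)·s(k−1): e.g. 33·44 = 3344.
Continuing: 4433443344443344 · 33444433444433443344443344 gives term 8.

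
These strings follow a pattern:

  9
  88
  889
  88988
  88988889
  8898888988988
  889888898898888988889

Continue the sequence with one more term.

Each term (from the third on) is the previous term followed by the one before it: term 3 = 88·9 = 889.
The next term joins 889888898898888988889 and 8898888988988.

8898888988988889888898898888988988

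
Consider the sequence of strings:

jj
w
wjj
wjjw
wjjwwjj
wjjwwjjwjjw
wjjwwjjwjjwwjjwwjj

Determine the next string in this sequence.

wjjwwjjwjjwwjjwwjjwjjwwjjwjjw

This is a Fibonacci-style word recurrence s(k) = s(k−1)·s(k−2): e.g. w·jj = wjj.
So term 8 is wjjwwjjwjjwwjjwwjj·wjjwwjjwjjw.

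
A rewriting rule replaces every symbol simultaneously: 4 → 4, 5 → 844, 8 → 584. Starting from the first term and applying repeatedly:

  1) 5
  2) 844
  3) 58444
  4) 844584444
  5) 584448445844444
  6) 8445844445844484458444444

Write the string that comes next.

Replace each of the 25 characters of 8445844445844484458444444 in place — 584 4 4 844 584 4 4 4 4 844 584 4 4 4 584 4 4 844 584 4 4 4 4 4 4 — and concatenate.

58444844584444484458444458444844584444444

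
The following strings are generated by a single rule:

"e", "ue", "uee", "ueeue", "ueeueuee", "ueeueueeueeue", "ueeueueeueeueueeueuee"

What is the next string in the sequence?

Each term (from the third on) is the previous term followed by the one before it: term 3 = ue·e = uee.
So term 8 is ueeueueeueeueueeueuee·ueeueueeueeue.

ueeueueeueeueueeueueeueeueueeueeue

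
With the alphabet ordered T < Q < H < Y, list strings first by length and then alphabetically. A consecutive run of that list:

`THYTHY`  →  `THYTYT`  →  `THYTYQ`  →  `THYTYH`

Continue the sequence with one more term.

THYTYY

Find the rightmost character of THYTYH below Y, bump it to the next letter, and reset everything to its right to T.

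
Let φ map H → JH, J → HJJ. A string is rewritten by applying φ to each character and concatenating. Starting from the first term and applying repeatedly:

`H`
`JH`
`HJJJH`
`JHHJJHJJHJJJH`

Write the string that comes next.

HJJJHJHHJJHJJJHHJJHJJJHHJJHJJHJJJH

Applying the rule to each of the 13 symbols of JHHJJHJJHJJJH gives the pieces HJJ JH JH HJJ HJJ JH HJJ HJJ JH HJJ HJJ HJJ JH, which concatenate to the answer.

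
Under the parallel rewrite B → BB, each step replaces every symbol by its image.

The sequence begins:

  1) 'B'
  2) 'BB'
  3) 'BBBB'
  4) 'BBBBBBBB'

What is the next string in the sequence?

BBBBBBBBBBBBBBBB

Apply φ to BBBBBBBB symbol by symbol: B→BB, B→BB, B→BB, B→BB, B→BB, B→BB, B→BB, B→BB; joined: BB BB BB BB BB BB BB BB.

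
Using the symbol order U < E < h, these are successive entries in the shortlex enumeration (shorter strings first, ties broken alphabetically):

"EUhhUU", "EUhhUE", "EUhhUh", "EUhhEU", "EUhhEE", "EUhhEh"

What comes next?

EUhhhU

Treat EUhhEh as a base-3 numeral over the given alphabet and add one, carrying through any trailing h's.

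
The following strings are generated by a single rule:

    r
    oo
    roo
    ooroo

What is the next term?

rooooroo

From term 3 onward, concatenate the second-to-last term with the last: r·oo = roo, oo·roo = ooroo, …
Continuing: roo · ooroo gives term 5.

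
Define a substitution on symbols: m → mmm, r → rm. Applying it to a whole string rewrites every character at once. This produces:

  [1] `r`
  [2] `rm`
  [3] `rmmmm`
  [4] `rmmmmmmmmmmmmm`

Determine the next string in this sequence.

φ(rmmmmmmmmmmmmm) expands symbol-by-symbol to rm mmm mmm mmm mmm mmm mmm mmm mmm mmm mmm mmm mmm mmm; joining the 14 pieces gives the next term.

rmmmmmmmmmmmmmmmmmmmmmmmmmmmmmmmmmmmmmmmm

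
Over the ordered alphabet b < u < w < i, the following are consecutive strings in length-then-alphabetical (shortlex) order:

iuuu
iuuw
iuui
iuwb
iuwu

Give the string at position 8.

iuib

Advancing 3 positions from iuwu through iuwu → iuww → iuwi reaches term 8.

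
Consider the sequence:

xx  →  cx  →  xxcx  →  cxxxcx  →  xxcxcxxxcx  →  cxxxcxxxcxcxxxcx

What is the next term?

From term 3 onward, concatenate the second-to-last term with the last: xx·cx = xxcx, cx·xxcx = cxxxcx, …
So term 7 is xxcxcxxxcx·cxxxcxxxcxcxxxcx.

xxcxcxxxcxcxxxcxxxcxcxxxcx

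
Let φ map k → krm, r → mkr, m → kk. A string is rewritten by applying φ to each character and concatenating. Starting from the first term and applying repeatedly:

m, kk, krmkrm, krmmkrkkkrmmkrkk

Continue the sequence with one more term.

Replace each of the 16 characters of krmmkrkkkrmmkrkk in place — krm mkr kk kk krm mkr krm krm krm mkr kk kk krm mkr krm krm — and concatenate.

krmmkrkkkkkrmmkrkrmkrmkrmmkrkkkkkrmmkrkrmkrm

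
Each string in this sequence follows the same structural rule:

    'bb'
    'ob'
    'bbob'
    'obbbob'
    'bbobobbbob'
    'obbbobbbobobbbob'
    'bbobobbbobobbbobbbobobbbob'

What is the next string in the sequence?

Each term (from the third on) is the two preceding terms concatenated in order: term 3 = bb·ob = bbob.
The next term joins obbbobbbobobbbob and bbobobbbobobbbobbbobobbbob.

obbbobbbobobbbobbbobobbbobobbbobbbobobbbob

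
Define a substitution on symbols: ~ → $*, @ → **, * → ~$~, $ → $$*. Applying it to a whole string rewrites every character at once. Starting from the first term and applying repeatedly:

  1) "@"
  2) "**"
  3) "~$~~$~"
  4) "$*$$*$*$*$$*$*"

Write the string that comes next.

$$*~$~$$*$$*~$~$$*~$~$$*~$~$$*$$*~$~$$*~$~

φ($*$$*$*$*$$*$*) expands symbol-by-symbol to $$* ~$~ $$* $$* ~$~ $$* ~$~ $$* ~$~ $$* $$* ~$~ $$* ~$~; joining the 14 pieces gives the next term.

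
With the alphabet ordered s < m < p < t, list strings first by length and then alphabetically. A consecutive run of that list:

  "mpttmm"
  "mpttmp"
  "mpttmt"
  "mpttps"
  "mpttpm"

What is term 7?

mpttpt

Advancing 2 positions from mpttpm through mpttpm → mpttpp reaches term 7.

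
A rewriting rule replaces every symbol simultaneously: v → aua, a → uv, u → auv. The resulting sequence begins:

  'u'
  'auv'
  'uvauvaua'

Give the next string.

Expanding uvauvaua: u→auv, v→aua, a→uv, u→auv, v→aua, a→uv, u→auv, a→uv. Concatenated: auv aua uv auv aua uv auv uv.

auvauauvauvauauvauvuv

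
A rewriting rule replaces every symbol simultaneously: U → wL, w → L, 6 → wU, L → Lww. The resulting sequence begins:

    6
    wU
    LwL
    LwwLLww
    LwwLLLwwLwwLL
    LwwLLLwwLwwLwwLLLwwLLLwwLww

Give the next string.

LwwLLLwwLwwLwwLLLwwLLLwwLLLwwLwwLwwLLLwwLwwLwwLLLwwLL

Replace each of the 27 characters of LwwLLLwwLwwLwwLLLwwLLLwwLww in place — Lww L L Lww Lww Lww L L Lww L L Lww L L Lww Lww Lww L L Lww Lww Lww L L Lww L L — and concatenate.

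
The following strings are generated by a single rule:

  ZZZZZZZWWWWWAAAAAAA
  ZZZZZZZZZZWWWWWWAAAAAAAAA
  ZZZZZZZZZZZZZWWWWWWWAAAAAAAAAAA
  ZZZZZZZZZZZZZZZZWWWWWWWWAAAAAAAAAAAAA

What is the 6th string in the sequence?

Each string has the form Z^{3n-2} W^{n+2} A^{2n+1}, where the shown terms are n = 3, 4, 5, 6.
For term 6, n = 8, so the run lengths are 22, 10, 17.

ZZZZZZZZZZZZZZZZZZZZZZWWWWWWWWWWAAAAAAAAAAAAAAAAA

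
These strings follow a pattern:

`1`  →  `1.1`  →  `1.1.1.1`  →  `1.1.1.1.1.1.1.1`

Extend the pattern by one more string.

s(k+1) = s(k)·.·s(k) — each term doubles the last with '.' between the halves.
Doubling 1.1.1.1.1.1.1.1 with '.' between the halves:

1.1.1.1.1.1.1.1.1.1.1.1.1.1.1.1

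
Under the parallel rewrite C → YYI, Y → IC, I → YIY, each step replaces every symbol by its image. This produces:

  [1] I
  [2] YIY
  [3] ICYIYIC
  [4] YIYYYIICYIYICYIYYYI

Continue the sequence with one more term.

Rewriting the 19 symbols of YIYYYIICYIYICYIYYYI one by one yields IC YIY IC IC IC YIY YIY YYI IC YIY IC YIY YYI IC YIY IC IC IC YIY; concatenated:

ICYIYICICICYIYYIYYYIICYIYICYIYYYIICYIYICICICYIY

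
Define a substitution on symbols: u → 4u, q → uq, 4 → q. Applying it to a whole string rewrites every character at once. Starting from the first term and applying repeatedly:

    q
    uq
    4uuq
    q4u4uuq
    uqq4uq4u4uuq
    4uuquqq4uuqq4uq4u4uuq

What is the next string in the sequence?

Applying the rule to each of the 21 symbols of 4uuquqq4uuqq4uq4u4uuq gives the pieces q 4u 4u uq 4u uq uq q 4u 4u uq uq q 4u uq q 4u q 4u 4u uq, which concatenate to the answer.

q4u4uuq4uuquqq4u4uuquqq4uuqq4uq4u4uuq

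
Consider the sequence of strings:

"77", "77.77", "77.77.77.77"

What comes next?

s(k+1) = s(k)·.·s(k) — each term doubles the last with '.' between the halves.
So the next term is two copies of 77.77.77.77 with '.' between the halves.

77.77.77.77.77.77.77.77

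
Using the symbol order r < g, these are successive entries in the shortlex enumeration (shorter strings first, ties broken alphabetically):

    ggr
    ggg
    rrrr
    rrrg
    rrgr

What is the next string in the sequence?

Treat rrgr as a base-2 numeral over the given alphabet and add one, carrying through any trailing g's.

rrgg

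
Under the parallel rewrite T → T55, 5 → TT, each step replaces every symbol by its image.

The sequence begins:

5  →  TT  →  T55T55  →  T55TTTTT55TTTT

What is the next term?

Rewriting the 14 symbols of T55TTTTT55TTTT one by one yields T55 TT TT T55 T55 T55 T55 T55 TT TT T55 T55 T55 T55; concatenated:

T55TTTTT55T55T55T55T55TTTTT55T55T55T55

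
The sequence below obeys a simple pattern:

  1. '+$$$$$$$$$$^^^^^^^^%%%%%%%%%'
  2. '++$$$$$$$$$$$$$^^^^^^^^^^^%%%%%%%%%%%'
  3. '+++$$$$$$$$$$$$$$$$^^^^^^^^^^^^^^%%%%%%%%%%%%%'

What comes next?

++++$$$$$$$$$$$$$$$$$$$^^^^^^^^^^^^^^^^^%%%%%%%%%%%%%%%

Term n consists of n-2 +'s, followed by 3n+1 $'s, followed by 3n-1 ^'s, followed by 2n+3 %'s, where the shown terms are n = 3, 4, 5.
Setting n = 6 gives 4, 19, 17, 15 characters in each block.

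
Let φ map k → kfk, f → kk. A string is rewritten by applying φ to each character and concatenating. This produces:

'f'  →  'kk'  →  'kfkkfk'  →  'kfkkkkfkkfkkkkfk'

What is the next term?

Replace each of the 16 characters of kfkkkkfkkfkkkkfk in place — kfk kk kfk kfk kfk kfk kk kfk kfk kk kfk kfk kfk kfk kk kfk — and concatenate.

kfkkkkfkkfkkfkkfkkkkfkkfkkkkfkkfkkfkkfkkkkfk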